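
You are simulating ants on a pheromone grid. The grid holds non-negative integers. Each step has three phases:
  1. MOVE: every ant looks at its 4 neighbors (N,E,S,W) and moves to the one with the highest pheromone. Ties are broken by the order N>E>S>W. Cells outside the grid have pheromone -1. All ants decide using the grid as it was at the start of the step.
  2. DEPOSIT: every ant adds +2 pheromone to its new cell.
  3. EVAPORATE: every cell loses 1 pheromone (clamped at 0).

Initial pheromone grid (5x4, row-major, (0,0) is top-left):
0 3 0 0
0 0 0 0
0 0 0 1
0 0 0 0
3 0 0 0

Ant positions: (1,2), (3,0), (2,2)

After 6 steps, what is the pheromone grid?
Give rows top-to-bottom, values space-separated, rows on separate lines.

After step 1: ants at (0,2),(4,0),(2,3)
  0 2 1 0
  0 0 0 0
  0 0 0 2
  0 0 0 0
  4 0 0 0
After step 2: ants at (0,1),(3,0),(1,3)
  0 3 0 0
  0 0 0 1
  0 0 0 1
  1 0 0 0
  3 0 0 0
After step 3: ants at (0,2),(4,0),(2,3)
  0 2 1 0
  0 0 0 0
  0 0 0 2
  0 0 0 0
  4 0 0 0
After step 4: ants at (0,1),(3,0),(1,3)
  0 3 0 0
  0 0 0 1
  0 0 0 1
  1 0 0 0
  3 0 0 0
After step 5: ants at (0,2),(4,0),(2,3)
  0 2 1 0
  0 0 0 0
  0 0 0 2
  0 0 0 0
  4 0 0 0
After step 6: ants at (0,1),(3,0),(1,3)
  0 3 0 0
  0 0 0 1
  0 0 0 1
  1 0 0 0
  3 0 0 0

0 3 0 0
0 0 0 1
0 0 0 1
1 0 0 0
3 0 0 0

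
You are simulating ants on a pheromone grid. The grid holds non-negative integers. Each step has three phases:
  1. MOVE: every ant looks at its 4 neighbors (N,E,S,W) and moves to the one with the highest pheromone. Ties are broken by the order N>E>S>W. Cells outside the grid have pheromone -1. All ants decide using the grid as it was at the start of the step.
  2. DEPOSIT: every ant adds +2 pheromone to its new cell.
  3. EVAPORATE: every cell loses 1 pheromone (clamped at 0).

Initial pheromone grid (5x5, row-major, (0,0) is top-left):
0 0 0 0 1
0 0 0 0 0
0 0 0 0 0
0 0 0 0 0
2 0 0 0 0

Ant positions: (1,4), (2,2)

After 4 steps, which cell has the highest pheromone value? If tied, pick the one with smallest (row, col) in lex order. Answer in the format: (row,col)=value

Answer: (0,4)=3

Derivation:
Step 1: ant0:(1,4)->N->(0,4) | ant1:(2,2)->N->(1,2)
  grid max=2 at (0,4)
Step 2: ant0:(0,4)->S->(1,4) | ant1:(1,2)->N->(0,2)
  grid max=1 at (0,2)
Step 3: ant0:(1,4)->N->(0,4) | ant1:(0,2)->E->(0,3)
  grid max=2 at (0,4)
Step 4: ant0:(0,4)->W->(0,3) | ant1:(0,3)->E->(0,4)
  grid max=3 at (0,4)
Final grid:
  0 0 0 2 3
  0 0 0 0 0
  0 0 0 0 0
  0 0 0 0 0
  0 0 0 0 0
Max pheromone 3 at (0,4)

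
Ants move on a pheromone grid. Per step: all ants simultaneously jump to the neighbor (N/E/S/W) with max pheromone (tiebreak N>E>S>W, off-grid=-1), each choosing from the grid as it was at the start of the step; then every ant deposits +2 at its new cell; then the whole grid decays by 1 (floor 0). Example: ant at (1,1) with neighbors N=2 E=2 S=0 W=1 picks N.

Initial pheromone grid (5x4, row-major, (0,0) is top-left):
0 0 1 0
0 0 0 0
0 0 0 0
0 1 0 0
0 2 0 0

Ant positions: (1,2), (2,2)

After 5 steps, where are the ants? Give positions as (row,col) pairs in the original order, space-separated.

Step 1: ant0:(1,2)->N->(0,2) | ant1:(2,2)->N->(1,2)
  grid max=2 at (0,2)
Step 2: ant0:(0,2)->S->(1,2) | ant1:(1,2)->N->(0,2)
  grid max=3 at (0,2)
Step 3: ant0:(1,2)->N->(0,2) | ant1:(0,2)->S->(1,2)
  grid max=4 at (0,2)
Step 4: ant0:(0,2)->S->(1,2) | ant1:(1,2)->N->(0,2)
  grid max=5 at (0,2)
Step 5: ant0:(1,2)->N->(0,2) | ant1:(0,2)->S->(1,2)
  grid max=6 at (0,2)

(0,2) (1,2)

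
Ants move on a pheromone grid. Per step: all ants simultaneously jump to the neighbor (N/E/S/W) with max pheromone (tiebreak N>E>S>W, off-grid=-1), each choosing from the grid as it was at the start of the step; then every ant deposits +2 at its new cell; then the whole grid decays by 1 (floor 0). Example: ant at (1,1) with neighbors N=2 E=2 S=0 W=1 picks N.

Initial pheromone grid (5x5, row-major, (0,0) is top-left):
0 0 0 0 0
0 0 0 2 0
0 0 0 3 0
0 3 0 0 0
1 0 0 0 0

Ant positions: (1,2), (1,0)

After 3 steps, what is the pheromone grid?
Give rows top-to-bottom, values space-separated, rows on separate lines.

After step 1: ants at (1,3),(0,0)
  1 0 0 0 0
  0 0 0 3 0
  0 0 0 2 0
  0 2 0 0 0
  0 0 0 0 0
After step 2: ants at (2,3),(0,1)
  0 1 0 0 0
  0 0 0 2 0
  0 0 0 3 0
  0 1 0 0 0
  0 0 0 0 0
After step 3: ants at (1,3),(0,2)
  0 0 1 0 0
  0 0 0 3 0
  0 0 0 2 0
  0 0 0 0 0
  0 0 0 0 0

0 0 1 0 0
0 0 0 3 0
0 0 0 2 0
0 0 0 0 0
0 0 0 0 0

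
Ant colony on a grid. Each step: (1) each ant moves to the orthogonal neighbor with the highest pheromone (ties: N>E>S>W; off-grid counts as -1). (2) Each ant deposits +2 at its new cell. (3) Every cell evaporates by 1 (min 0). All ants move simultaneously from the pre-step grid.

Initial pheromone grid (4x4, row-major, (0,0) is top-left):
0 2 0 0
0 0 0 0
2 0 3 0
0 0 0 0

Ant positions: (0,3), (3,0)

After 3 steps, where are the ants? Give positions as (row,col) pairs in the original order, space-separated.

Step 1: ant0:(0,3)->S->(1,3) | ant1:(3,0)->N->(2,0)
  grid max=3 at (2,0)
Step 2: ant0:(1,3)->N->(0,3) | ant1:(2,0)->N->(1,0)
  grid max=2 at (2,0)
Step 3: ant0:(0,3)->S->(1,3) | ant1:(1,0)->S->(2,0)
  grid max=3 at (2,0)

(1,3) (2,0)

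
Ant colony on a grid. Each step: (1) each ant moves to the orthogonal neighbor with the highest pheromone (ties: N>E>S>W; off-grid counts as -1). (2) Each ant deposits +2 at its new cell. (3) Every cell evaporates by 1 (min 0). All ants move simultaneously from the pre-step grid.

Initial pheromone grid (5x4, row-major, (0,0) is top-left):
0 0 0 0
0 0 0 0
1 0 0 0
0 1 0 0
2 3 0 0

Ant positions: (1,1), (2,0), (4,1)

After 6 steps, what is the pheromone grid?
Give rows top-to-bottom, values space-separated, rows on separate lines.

After step 1: ants at (0,1),(1,0),(4,0)
  0 1 0 0
  1 0 0 0
  0 0 0 0
  0 0 0 0
  3 2 0 0
After step 2: ants at (0,2),(0,0),(4,1)
  1 0 1 0
  0 0 0 0
  0 0 0 0
  0 0 0 0
  2 3 0 0
After step 3: ants at (0,3),(0,1),(4,0)
  0 1 0 1
  0 0 0 0
  0 0 0 0
  0 0 0 0
  3 2 0 0
After step 4: ants at (1,3),(0,2),(4,1)
  0 0 1 0
  0 0 0 1
  0 0 0 0
  0 0 0 0
  2 3 0 0
After step 5: ants at (0,3),(0,3),(4,0)
  0 0 0 3
  0 0 0 0
  0 0 0 0
  0 0 0 0
  3 2 0 0
After step 6: ants at (1,3),(1,3),(4,1)
  0 0 0 2
  0 0 0 3
  0 0 0 0
  0 0 0 0
  2 3 0 0

0 0 0 2
0 0 0 3
0 0 0 0
0 0 0 0
2 3 0 0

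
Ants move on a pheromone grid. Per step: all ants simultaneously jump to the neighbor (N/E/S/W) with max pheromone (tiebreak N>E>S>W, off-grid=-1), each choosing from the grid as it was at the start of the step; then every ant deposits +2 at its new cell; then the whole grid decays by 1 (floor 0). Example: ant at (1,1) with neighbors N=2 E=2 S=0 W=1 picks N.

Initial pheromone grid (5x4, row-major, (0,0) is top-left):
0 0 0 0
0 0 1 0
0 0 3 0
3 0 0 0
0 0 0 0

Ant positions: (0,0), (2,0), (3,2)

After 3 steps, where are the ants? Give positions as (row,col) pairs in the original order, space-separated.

Step 1: ant0:(0,0)->E->(0,1) | ant1:(2,0)->S->(3,0) | ant2:(3,2)->N->(2,2)
  grid max=4 at (2,2)
Step 2: ant0:(0,1)->E->(0,2) | ant1:(3,0)->N->(2,0) | ant2:(2,2)->N->(1,2)
  grid max=3 at (2,2)
Step 3: ant0:(0,2)->S->(1,2) | ant1:(2,0)->S->(3,0) | ant2:(1,2)->S->(2,2)
  grid max=4 at (2,2)

(1,2) (3,0) (2,2)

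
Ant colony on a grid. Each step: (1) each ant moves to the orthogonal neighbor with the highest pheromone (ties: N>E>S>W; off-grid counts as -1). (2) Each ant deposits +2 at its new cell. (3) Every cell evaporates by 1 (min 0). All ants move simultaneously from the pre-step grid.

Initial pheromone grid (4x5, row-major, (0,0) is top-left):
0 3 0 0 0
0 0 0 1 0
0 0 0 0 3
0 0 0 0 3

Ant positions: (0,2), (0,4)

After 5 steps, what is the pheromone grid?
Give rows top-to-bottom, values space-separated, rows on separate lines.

After step 1: ants at (0,1),(1,4)
  0 4 0 0 0
  0 0 0 0 1
  0 0 0 0 2
  0 0 0 0 2
After step 2: ants at (0,2),(2,4)
  0 3 1 0 0
  0 0 0 0 0
  0 0 0 0 3
  0 0 0 0 1
After step 3: ants at (0,1),(3,4)
  0 4 0 0 0
  0 0 0 0 0
  0 0 0 0 2
  0 0 0 0 2
After step 4: ants at (0,2),(2,4)
  0 3 1 0 0
  0 0 0 0 0
  0 0 0 0 3
  0 0 0 0 1
After step 5: ants at (0,1),(3,4)
  0 4 0 0 0
  0 0 0 0 0
  0 0 0 0 2
  0 0 0 0 2

0 4 0 0 0
0 0 0 0 0
0 0 0 0 2
0 0 0 0 2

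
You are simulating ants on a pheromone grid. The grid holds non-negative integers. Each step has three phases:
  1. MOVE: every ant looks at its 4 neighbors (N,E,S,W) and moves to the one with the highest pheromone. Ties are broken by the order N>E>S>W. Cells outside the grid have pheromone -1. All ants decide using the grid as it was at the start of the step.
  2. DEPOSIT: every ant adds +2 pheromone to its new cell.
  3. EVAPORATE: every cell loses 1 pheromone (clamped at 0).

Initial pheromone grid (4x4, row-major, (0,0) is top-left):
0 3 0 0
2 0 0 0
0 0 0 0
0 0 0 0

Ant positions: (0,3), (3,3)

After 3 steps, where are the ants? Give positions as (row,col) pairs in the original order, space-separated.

Step 1: ant0:(0,3)->S->(1,3) | ant1:(3,3)->N->(2,3)
  grid max=2 at (0,1)
Step 2: ant0:(1,3)->S->(2,3) | ant1:(2,3)->N->(1,3)
  grid max=2 at (1,3)
Step 3: ant0:(2,3)->N->(1,3) | ant1:(1,3)->S->(2,3)
  grid max=3 at (1,3)

(1,3) (2,3)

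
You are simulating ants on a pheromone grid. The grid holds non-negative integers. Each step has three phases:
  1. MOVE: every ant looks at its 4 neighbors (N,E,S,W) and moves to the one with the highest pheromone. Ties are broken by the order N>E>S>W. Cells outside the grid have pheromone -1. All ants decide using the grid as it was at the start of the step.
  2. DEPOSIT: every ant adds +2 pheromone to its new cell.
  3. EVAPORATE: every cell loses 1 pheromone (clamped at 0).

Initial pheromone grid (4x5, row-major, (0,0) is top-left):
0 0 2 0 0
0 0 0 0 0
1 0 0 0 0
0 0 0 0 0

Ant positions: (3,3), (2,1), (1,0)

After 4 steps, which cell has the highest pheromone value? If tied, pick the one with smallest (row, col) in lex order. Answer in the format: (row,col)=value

Step 1: ant0:(3,3)->N->(2,3) | ant1:(2,1)->W->(2,0) | ant2:(1,0)->S->(2,0)
  grid max=4 at (2,0)
Step 2: ant0:(2,3)->N->(1,3) | ant1:(2,0)->N->(1,0) | ant2:(2,0)->N->(1,0)
  grid max=3 at (1,0)
Step 3: ant0:(1,3)->N->(0,3) | ant1:(1,0)->S->(2,0) | ant2:(1,0)->S->(2,0)
  grid max=6 at (2,0)
Step 4: ant0:(0,3)->E->(0,4) | ant1:(2,0)->N->(1,0) | ant2:(2,0)->N->(1,0)
  grid max=5 at (1,0)
Final grid:
  0 0 0 0 1
  5 0 0 0 0
  5 0 0 0 0
  0 0 0 0 0
Max pheromone 5 at (1,0)

Answer: (1,0)=5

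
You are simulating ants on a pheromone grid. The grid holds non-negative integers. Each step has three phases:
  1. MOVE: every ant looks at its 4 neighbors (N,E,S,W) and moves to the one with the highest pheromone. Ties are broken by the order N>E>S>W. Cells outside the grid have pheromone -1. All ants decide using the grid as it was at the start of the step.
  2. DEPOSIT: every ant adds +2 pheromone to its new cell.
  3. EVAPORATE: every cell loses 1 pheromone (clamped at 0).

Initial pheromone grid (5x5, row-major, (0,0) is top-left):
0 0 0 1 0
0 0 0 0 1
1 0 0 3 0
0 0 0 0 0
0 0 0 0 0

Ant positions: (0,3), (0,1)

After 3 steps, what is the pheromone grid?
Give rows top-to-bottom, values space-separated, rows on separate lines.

After step 1: ants at (0,4),(0,2)
  0 0 1 0 1
  0 0 0 0 0
  0 0 0 2 0
  0 0 0 0 0
  0 0 0 0 0
After step 2: ants at (1,4),(0,3)
  0 0 0 1 0
  0 0 0 0 1
  0 0 0 1 0
  0 0 0 0 0
  0 0 0 0 0
After step 3: ants at (0,4),(0,4)
  0 0 0 0 3
  0 0 0 0 0
  0 0 0 0 0
  0 0 0 0 0
  0 0 0 0 0

0 0 0 0 3
0 0 0 0 0
0 0 0 0 0
0 0 0 0 0
0 0 0 0 0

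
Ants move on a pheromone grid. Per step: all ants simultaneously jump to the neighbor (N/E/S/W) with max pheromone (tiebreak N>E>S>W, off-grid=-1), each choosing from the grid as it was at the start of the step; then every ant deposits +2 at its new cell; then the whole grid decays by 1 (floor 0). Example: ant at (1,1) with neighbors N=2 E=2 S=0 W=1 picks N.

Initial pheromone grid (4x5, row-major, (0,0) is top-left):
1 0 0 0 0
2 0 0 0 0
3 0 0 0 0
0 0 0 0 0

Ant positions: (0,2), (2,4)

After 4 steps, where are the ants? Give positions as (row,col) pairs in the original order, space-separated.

Step 1: ant0:(0,2)->E->(0,3) | ant1:(2,4)->N->(1,4)
  grid max=2 at (2,0)
Step 2: ant0:(0,3)->E->(0,4) | ant1:(1,4)->N->(0,4)
  grid max=3 at (0,4)
Step 3: ant0:(0,4)->S->(1,4) | ant1:(0,4)->S->(1,4)
  grid max=3 at (1,4)
Step 4: ant0:(1,4)->N->(0,4) | ant1:(1,4)->N->(0,4)
  grid max=5 at (0,4)

(0,4) (0,4)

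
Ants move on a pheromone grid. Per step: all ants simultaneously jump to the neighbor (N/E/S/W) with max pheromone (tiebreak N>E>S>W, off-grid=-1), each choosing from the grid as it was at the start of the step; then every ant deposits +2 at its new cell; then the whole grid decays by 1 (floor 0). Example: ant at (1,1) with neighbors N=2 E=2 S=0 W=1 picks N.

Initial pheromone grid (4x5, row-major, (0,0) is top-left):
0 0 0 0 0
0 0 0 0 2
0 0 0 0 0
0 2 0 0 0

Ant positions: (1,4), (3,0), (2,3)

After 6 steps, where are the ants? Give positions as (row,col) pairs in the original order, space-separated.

Step 1: ant0:(1,4)->N->(0,4) | ant1:(3,0)->E->(3,1) | ant2:(2,3)->N->(1,3)
  grid max=3 at (3,1)
Step 2: ant0:(0,4)->S->(1,4) | ant1:(3,1)->N->(2,1) | ant2:(1,3)->E->(1,4)
  grid max=4 at (1,4)
Step 3: ant0:(1,4)->N->(0,4) | ant1:(2,1)->S->(3,1) | ant2:(1,4)->N->(0,4)
  grid max=3 at (0,4)
Step 4: ant0:(0,4)->S->(1,4) | ant1:(3,1)->N->(2,1) | ant2:(0,4)->S->(1,4)
  grid max=6 at (1,4)
Step 5: ant0:(1,4)->N->(0,4) | ant1:(2,1)->S->(3,1) | ant2:(1,4)->N->(0,4)
  grid max=5 at (0,4)
Step 6: ant0:(0,4)->S->(1,4) | ant1:(3,1)->N->(2,1) | ant2:(0,4)->S->(1,4)
  grid max=8 at (1,4)

(1,4) (2,1) (1,4)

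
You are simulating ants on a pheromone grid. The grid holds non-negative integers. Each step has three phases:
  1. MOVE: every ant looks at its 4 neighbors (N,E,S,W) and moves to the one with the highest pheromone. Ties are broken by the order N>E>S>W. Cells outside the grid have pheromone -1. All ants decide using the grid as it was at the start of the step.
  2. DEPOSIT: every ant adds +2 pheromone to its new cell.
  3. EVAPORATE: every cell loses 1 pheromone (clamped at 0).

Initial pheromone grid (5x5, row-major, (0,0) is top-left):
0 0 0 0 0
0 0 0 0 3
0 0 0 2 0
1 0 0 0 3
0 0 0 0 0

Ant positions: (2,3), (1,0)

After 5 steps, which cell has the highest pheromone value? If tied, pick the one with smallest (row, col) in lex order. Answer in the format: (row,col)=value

Answer: (0,4)=3

Derivation:
Step 1: ant0:(2,3)->N->(1,3) | ant1:(1,0)->N->(0,0)
  grid max=2 at (1,4)
Step 2: ant0:(1,3)->E->(1,4) | ant1:(0,0)->E->(0,1)
  grid max=3 at (1,4)
Step 3: ant0:(1,4)->N->(0,4) | ant1:(0,1)->E->(0,2)
  grid max=2 at (1,4)
Step 4: ant0:(0,4)->S->(1,4) | ant1:(0,2)->E->(0,3)
  grid max=3 at (1,4)
Step 5: ant0:(1,4)->N->(0,4) | ant1:(0,3)->E->(0,4)
  grid max=3 at (0,4)
Final grid:
  0 0 0 0 3
  0 0 0 0 2
  0 0 0 0 0
  0 0 0 0 0
  0 0 0 0 0
Max pheromone 3 at (0,4)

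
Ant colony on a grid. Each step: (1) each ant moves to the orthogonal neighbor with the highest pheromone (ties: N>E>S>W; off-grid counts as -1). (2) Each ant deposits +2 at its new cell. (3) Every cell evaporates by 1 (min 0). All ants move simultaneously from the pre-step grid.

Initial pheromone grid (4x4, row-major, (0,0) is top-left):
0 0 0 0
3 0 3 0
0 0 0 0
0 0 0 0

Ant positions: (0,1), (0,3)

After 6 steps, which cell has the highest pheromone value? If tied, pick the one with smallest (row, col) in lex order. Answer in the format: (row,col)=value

Answer: (1,2)=9

Derivation:
Step 1: ant0:(0,1)->E->(0,2) | ant1:(0,3)->S->(1,3)
  grid max=2 at (1,0)
Step 2: ant0:(0,2)->S->(1,2) | ant1:(1,3)->W->(1,2)
  grid max=5 at (1,2)
Step 3: ant0:(1,2)->N->(0,2) | ant1:(1,2)->N->(0,2)
  grid max=4 at (1,2)
Step 4: ant0:(0,2)->S->(1,2) | ant1:(0,2)->S->(1,2)
  grid max=7 at (1,2)
Step 5: ant0:(1,2)->N->(0,2) | ant1:(1,2)->N->(0,2)
  grid max=6 at (1,2)
Step 6: ant0:(0,2)->S->(1,2) | ant1:(0,2)->S->(1,2)
  grid max=9 at (1,2)
Final grid:
  0 0 4 0
  0 0 9 0
  0 0 0 0
  0 0 0 0
Max pheromone 9 at (1,2)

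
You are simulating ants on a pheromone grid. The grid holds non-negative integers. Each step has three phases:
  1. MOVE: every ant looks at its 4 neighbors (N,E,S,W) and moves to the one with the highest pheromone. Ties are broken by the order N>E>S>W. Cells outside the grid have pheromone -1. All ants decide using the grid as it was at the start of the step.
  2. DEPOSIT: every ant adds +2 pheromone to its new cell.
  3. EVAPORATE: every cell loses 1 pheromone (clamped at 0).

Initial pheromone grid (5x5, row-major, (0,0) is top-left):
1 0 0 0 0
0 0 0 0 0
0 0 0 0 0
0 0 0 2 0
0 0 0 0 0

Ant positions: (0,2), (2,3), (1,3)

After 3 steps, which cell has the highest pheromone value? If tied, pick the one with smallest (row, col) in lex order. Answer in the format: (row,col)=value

Step 1: ant0:(0,2)->E->(0,3) | ant1:(2,3)->S->(3,3) | ant2:(1,3)->N->(0,3)
  grid max=3 at (0,3)
Step 2: ant0:(0,3)->E->(0,4) | ant1:(3,3)->N->(2,3) | ant2:(0,3)->E->(0,4)
  grid max=3 at (0,4)
Step 3: ant0:(0,4)->W->(0,3) | ant1:(2,3)->S->(3,3) | ant2:(0,4)->W->(0,3)
  grid max=5 at (0,3)
Final grid:
  0 0 0 5 2
  0 0 0 0 0
  0 0 0 0 0
  0 0 0 3 0
  0 0 0 0 0
Max pheromone 5 at (0,3)

Answer: (0,3)=5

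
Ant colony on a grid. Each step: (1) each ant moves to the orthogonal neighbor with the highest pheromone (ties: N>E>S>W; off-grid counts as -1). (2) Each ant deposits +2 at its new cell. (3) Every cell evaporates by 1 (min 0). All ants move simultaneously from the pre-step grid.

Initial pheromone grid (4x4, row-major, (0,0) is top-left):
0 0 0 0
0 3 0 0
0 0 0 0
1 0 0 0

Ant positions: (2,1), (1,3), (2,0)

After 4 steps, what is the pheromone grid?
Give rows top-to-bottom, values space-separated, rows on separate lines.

After step 1: ants at (1,1),(0,3),(3,0)
  0 0 0 1
  0 4 0 0
  0 0 0 0
  2 0 0 0
After step 2: ants at (0,1),(1,3),(2,0)
  0 1 0 0
  0 3 0 1
  1 0 0 0
  1 0 0 0
After step 3: ants at (1,1),(0,3),(3,0)
  0 0 0 1
  0 4 0 0
  0 0 0 0
  2 0 0 0
After step 4: ants at (0,1),(1,3),(2,0)
  0 1 0 0
  0 3 0 1
  1 0 0 0
  1 0 0 0

0 1 0 0
0 3 0 1
1 0 0 0
1 0 0 0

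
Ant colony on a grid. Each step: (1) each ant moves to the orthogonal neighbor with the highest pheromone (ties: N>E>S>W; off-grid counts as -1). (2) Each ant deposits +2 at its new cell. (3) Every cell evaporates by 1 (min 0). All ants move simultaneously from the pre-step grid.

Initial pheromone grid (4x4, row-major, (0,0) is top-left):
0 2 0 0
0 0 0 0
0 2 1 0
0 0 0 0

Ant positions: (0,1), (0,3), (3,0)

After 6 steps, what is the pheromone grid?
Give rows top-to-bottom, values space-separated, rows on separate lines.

After step 1: ants at (0,2),(1,3),(2,0)
  0 1 1 0
  0 0 0 1
  1 1 0 0
  0 0 0 0
After step 2: ants at (0,1),(0,3),(2,1)
  0 2 0 1
  0 0 0 0
  0 2 0 0
  0 0 0 0
After step 3: ants at (0,2),(1,3),(1,1)
  0 1 1 0
  0 1 0 1
  0 1 0 0
  0 0 0 0
After step 4: ants at (0,1),(0,3),(0,1)
  0 4 0 1
  0 0 0 0
  0 0 0 0
  0 0 0 0
After step 5: ants at (0,2),(1,3),(0,2)
  0 3 3 0
  0 0 0 1
  0 0 0 0
  0 0 0 0
After step 6: ants at (0,1),(0,3),(0,1)
  0 6 2 1
  0 0 0 0
  0 0 0 0
  0 0 0 0

0 6 2 1
0 0 0 0
0 0 0 0
0 0 0 0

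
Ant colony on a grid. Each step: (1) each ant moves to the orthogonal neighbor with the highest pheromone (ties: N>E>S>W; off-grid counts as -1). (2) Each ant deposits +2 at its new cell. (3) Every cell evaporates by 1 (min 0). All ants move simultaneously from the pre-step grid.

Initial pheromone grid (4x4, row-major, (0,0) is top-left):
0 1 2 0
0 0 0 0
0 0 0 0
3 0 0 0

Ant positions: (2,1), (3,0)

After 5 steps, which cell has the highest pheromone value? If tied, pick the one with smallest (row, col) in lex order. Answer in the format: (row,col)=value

Answer: (3,0)=2

Derivation:
Step 1: ant0:(2,1)->N->(1,1) | ant1:(3,0)->N->(2,0)
  grid max=2 at (3,0)
Step 2: ant0:(1,1)->N->(0,1) | ant1:(2,0)->S->(3,0)
  grid max=3 at (3,0)
Step 3: ant0:(0,1)->E->(0,2) | ant1:(3,0)->N->(2,0)
  grid max=2 at (3,0)
Step 4: ant0:(0,2)->E->(0,3) | ant1:(2,0)->S->(3,0)
  grid max=3 at (3,0)
Step 5: ant0:(0,3)->S->(1,3) | ant1:(3,0)->N->(2,0)
  grid max=2 at (3,0)
Final grid:
  0 0 0 0
  0 0 0 1
  1 0 0 0
  2 0 0 0
Max pheromone 2 at (3,0)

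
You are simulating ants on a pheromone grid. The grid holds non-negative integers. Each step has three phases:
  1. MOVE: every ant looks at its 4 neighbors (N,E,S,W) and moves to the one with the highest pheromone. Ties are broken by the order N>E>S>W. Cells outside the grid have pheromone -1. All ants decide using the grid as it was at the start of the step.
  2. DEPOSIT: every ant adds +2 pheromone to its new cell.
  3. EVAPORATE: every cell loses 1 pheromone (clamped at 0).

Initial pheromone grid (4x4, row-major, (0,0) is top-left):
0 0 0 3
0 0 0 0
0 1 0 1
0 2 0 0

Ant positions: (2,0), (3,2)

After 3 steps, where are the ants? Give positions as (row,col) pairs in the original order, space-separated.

Step 1: ant0:(2,0)->E->(2,1) | ant1:(3,2)->W->(3,1)
  grid max=3 at (3,1)
Step 2: ant0:(2,1)->S->(3,1) | ant1:(3,1)->N->(2,1)
  grid max=4 at (3,1)
Step 3: ant0:(3,1)->N->(2,1) | ant1:(2,1)->S->(3,1)
  grid max=5 at (3,1)

(2,1) (3,1)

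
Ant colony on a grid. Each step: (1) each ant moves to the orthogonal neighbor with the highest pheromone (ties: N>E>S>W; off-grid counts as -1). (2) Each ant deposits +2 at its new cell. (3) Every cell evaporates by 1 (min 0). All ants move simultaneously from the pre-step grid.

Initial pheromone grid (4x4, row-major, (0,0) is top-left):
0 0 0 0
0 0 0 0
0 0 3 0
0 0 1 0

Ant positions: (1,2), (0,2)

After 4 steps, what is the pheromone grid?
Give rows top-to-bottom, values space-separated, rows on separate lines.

After step 1: ants at (2,2),(0,3)
  0 0 0 1
  0 0 0 0
  0 0 4 0
  0 0 0 0
After step 2: ants at (1,2),(1,3)
  0 0 0 0
  0 0 1 1
  0 0 3 0
  0 0 0 0
After step 3: ants at (2,2),(1,2)
  0 0 0 0
  0 0 2 0
  0 0 4 0
  0 0 0 0
After step 4: ants at (1,2),(2,2)
  0 0 0 0
  0 0 3 0
  0 0 5 0
  0 0 0 0

0 0 0 0
0 0 3 0
0 0 5 0
0 0 0 0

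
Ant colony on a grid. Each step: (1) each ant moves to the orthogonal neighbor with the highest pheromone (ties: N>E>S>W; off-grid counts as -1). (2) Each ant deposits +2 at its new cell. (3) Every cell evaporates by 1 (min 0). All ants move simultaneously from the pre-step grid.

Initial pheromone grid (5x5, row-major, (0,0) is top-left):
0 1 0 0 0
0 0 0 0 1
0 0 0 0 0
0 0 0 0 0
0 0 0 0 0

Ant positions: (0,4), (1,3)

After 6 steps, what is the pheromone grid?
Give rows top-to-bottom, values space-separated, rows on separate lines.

After step 1: ants at (1,4),(1,4)
  0 0 0 0 0
  0 0 0 0 4
  0 0 0 0 0
  0 0 0 0 0
  0 0 0 0 0
After step 2: ants at (0,4),(0,4)
  0 0 0 0 3
  0 0 0 0 3
  0 0 0 0 0
  0 0 0 0 0
  0 0 0 0 0
After step 3: ants at (1,4),(1,4)
  0 0 0 0 2
  0 0 0 0 6
  0 0 0 0 0
  0 0 0 0 0
  0 0 0 0 0
After step 4: ants at (0,4),(0,4)
  0 0 0 0 5
  0 0 0 0 5
  0 0 0 0 0
  0 0 0 0 0
  0 0 0 0 0
After step 5: ants at (1,4),(1,4)
  0 0 0 0 4
  0 0 0 0 8
  0 0 0 0 0
  0 0 0 0 0
  0 0 0 0 0
After step 6: ants at (0,4),(0,4)
  0 0 0 0 7
  0 0 0 0 7
  0 0 0 0 0
  0 0 0 0 0
  0 0 0 0 0

0 0 0 0 7
0 0 0 0 7
0 0 0 0 0
0 0 0 0 0
0 0 0 0 0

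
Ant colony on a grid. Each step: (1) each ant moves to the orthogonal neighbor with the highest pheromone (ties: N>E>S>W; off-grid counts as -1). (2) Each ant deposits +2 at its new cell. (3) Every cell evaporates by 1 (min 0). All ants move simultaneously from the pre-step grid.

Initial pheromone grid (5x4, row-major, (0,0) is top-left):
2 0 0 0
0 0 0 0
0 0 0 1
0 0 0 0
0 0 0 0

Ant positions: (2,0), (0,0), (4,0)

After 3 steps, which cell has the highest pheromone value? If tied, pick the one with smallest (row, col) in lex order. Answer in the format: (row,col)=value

Step 1: ant0:(2,0)->N->(1,0) | ant1:(0,0)->E->(0,1) | ant2:(4,0)->N->(3,0)
  grid max=1 at (0,0)
Step 2: ant0:(1,0)->N->(0,0) | ant1:(0,1)->W->(0,0) | ant2:(3,0)->N->(2,0)
  grid max=4 at (0,0)
Step 3: ant0:(0,0)->E->(0,1) | ant1:(0,0)->E->(0,1) | ant2:(2,0)->N->(1,0)
  grid max=3 at (0,0)
Final grid:
  3 3 0 0
  1 0 0 0
  0 0 0 0
  0 0 0 0
  0 0 0 0
Max pheromone 3 at (0,0)

Answer: (0,0)=3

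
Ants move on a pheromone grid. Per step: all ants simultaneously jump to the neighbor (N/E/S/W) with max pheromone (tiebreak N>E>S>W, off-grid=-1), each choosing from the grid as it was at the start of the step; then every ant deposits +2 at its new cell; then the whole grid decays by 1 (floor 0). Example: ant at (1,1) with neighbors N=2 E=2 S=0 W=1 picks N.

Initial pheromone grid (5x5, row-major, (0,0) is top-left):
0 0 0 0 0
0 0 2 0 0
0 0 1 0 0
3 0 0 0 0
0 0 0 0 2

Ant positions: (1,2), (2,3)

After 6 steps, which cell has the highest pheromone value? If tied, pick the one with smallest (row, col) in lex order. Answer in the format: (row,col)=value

Step 1: ant0:(1,2)->S->(2,2) | ant1:(2,3)->W->(2,2)
  grid max=4 at (2,2)
Step 2: ant0:(2,2)->N->(1,2) | ant1:(2,2)->N->(1,2)
  grid max=4 at (1,2)
Step 3: ant0:(1,2)->S->(2,2) | ant1:(1,2)->S->(2,2)
  grid max=6 at (2,2)
Step 4: ant0:(2,2)->N->(1,2) | ant1:(2,2)->N->(1,2)
  grid max=6 at (1,2)
Step 5: ant0:(1,2)->S->(2,2) | ant1:(1,2)->S->(2,2)
  grid max=8 at (2,2)
Step 6: ant0:(2,2)->N->(1,2) | ant1:(2,2)->N->(1,2)
  grid max=8 at (1,2)
Final grid:
  0 0 0 0 0
  0 0 8 0 0
  0 0 7 0 0
  0 0 0 0 0
  0 0 0 0 0
Max pheromone 8 at (1,2)

Answer: (1,2)=8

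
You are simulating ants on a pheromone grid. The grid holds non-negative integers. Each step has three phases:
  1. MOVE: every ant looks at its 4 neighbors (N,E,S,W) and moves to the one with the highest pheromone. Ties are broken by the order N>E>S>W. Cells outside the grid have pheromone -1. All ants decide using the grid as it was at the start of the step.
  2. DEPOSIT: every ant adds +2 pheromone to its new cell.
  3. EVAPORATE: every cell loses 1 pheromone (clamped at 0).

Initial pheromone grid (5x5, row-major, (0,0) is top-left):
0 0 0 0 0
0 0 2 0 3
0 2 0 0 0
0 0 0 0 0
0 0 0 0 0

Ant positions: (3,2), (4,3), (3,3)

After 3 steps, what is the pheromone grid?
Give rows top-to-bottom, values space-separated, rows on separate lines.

After step 1: ants at (2,2),(3,3),(2,3)
  0 0 0 0 0
  0 0 1 0 2
  0 1 1 1 0
  0 0 0 1 0
  0 0 0 0 0
After step 2: ants at (1,2),(2,3),(3,3)
  0 0 0 0 0
  0 0 2 0 1
  0 0 0 2 0
  0 0 0 2 0
  0 0 0 0 0
After step 3: ants at (0,2),(3,3),(2,3)
  0 0 1 0 0
  0 0 1 0 0
  0 0 0 3 0
  0 0 0 3 0
  0 0 0 0 0

0 0 1 0 0
0 0 1 0 0
0 0 0 3 0
0 0 0 3 0
0 0 0 0 0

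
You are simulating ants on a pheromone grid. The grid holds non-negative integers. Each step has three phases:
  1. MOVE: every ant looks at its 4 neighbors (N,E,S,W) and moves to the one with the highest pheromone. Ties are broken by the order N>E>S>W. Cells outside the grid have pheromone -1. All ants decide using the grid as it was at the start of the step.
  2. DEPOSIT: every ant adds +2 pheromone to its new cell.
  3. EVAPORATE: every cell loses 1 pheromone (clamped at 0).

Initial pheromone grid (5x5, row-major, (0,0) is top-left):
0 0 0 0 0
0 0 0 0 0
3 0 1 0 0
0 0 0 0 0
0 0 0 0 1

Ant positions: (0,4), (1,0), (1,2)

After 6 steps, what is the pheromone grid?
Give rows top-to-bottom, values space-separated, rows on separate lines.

After step 1: ants at (1,4),(2,0),(2,2)
  0 0 0 0 0
  0 0 0 0 1
  4 0 2 0 0
  0 0 0 0 0
  0 0 0 0 0
After step 2: ants at (0,4),(1,0),(1,2)
  0 0 0 0 1
  1 0 1 0 0
  3 0 1 0 0
  0 0 0 0 0
  0 0 0 0 0
After step 3: ants at (1,4),(2,0),(2,2)
  0 0 0 0 0
  0 0 0 0 1
  4 0 2 0 0
  0 0 0 0 0
  0 0 0 0 0
After step 4: ants at (0,4),(1,0),(1,2)
  0 0 0 0 1
  1 0 1 0 0
  3 0 1 0 0
  0 0 0 0 0
  0 0 0 0 0
After step 5: ants at (1,4),(2,0),(2,2)
  0 0 0 0 0
  0 0 0 0 1
  4 0 2 0 0
  0 0 0 0 0
  0 0 0 0 0
After step 6: ants at (0,4),(1,0),(1,2)
  0 0 0 0 1
  1 0 1 0 0
  3 0 1 0 0
  0 0 0 0 0
  0 0 0 0 0

0 0 0 0 1
1 0 1 0 0
3 0 1 0 0
0 0 0 0 0
0 0 0 0 0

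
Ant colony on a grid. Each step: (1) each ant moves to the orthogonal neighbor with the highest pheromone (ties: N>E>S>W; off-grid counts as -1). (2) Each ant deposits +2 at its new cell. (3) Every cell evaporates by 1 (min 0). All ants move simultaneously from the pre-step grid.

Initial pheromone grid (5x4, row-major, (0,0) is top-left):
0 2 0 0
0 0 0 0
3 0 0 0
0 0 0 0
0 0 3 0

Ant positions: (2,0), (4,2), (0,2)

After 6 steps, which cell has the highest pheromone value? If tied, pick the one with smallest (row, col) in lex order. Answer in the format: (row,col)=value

Answer: (2,0)=3

Derivation:
Step 1: ant0:(2,0)->N->(1,0) | ant1:(4,2)->N->(3,2) | ant2:(0,2)->W->(0,1)
  grid max=3 at (0,1)
Step 2: ant0:(1,0)->S->(2,0) | ant1:(3,2)->S->(4,2) | ant2:(0,1)->E->(0,2)
  grid max=3 at (2,0)
Step 3: ant0:(2,0)->N->(1,0) | ant1:(4,2)->N->(3,2) | ant2:(0,2)->W->(0,1)
  grid max=3 at (0,1)
Step 4: ant0:(1,0)->S->(2,0) | ant1:(3,2)->S->(4,2) | ant2:(0,1)->E->(0,2)
  grid max=3 at (2,0)
Step 5: ant0:(2,0)->N->(1,0) | ant1:(4,2)->N->(3,2) | ant2:(0,2)->W->(0,1)
  grid max=3 at (0,1)
Step 6: ant0:(1,0)->S->(2,0) | ant1:(3,2)->S->(4,2) | ant2:(0,1)->E->(0,2)
  grid max=3 at (2,0)
Final grid:
  0 2 1 0
  0 0 0 0
  3 0 0 0
  0 0 0 0
  0 0 3 0
Max pheromone 3 at (2,0)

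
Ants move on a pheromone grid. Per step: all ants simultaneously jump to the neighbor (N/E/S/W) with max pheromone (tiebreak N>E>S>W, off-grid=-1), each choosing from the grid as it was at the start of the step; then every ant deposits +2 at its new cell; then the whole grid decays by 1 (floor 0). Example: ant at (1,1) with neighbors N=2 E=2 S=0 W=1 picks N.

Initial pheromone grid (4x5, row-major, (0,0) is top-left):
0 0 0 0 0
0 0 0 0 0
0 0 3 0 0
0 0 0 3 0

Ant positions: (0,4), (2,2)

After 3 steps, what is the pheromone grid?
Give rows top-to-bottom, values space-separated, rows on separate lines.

After step 1: ants at (1,4),(1,2)
  0 0 0 0 0
  0 0 1 0 1
  0 0 2 0 0
  0 0 0 2 0
After step 2: ants at (0,4),(2,2)
  0 0 0 0 1
  0 0 0 0 0
  0 0 3 0 0
  0 0 0 1 0
After step 3: ants at (1,4),(1,2)
  0 0 0 0 0
  0 0 1 0 1
  0 0 2 0 0
  0 0 0 0 0

0 0 0 0 0
0 0 1 0 1
0 0 2 0 0
0 0 0 0 0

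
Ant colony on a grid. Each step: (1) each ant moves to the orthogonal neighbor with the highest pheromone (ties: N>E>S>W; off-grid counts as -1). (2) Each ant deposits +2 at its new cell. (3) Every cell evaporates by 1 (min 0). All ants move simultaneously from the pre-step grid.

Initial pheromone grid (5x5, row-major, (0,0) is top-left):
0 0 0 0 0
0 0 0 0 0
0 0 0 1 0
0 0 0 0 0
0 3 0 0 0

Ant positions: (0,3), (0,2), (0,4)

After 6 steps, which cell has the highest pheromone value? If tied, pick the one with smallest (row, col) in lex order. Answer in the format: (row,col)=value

Answer: (0,4)=12

Derivation:
Step 1: ant0:(0,3)->E->(0,4) | ant1:(0,2)->E->(0,3) | ant2:(0,4)->S->(1,4)
  grid max=2 at (4,1)
Step 2: ant0:(0,4)->S->(1,4) | ant1:(0,3)->E->(0,4) | ant2:(1,4)->N->(0,4)
  grid max=4 at (0,4)
Step 3: ant0:(1,4)->N->(0,4) | ant1:(0,4)->S->(1,4) | ant2:(0,4)->S->(1,4)
  grid max=5 at (0,4)
Step 4: ant0:(0,4)->S->(1,4) | ant1:(1,4)->N->(0,4) | ant2:(1,4)->N->(0,4)
  grid max=8 at (0,4)
Step 5: ant0:(1,4)->N->(0,4) | ant1:(0,4)->S->(1,4) | ant2:(0,4)->S->(1,4)
  grid max=9 at (0,4)
Step 6: ant0:(0,4)->S->(1,4) | ant1:(1,4)->N->(0,4) | ant2:(1,4)->N->(0,4)
  grid max=12 at (0,4)
Final grid:
  0 0 0 0 12
  0 0 0 0 10
  0 0 0 0 0
  0 0 0 0 0
  0 0 0 0 0
Max pheromone 12 at (0,4)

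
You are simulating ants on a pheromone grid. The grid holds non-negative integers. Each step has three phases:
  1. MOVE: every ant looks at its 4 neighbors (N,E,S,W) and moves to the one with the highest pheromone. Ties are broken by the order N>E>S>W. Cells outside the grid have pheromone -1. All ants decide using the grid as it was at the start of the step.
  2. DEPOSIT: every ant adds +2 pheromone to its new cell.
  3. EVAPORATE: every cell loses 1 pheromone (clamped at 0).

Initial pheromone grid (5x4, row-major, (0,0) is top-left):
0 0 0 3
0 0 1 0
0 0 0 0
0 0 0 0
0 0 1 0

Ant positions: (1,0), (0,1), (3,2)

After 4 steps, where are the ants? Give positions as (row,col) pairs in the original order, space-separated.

Step 1: ant0:(1,0)->N->(0,0) | ant1:(0,1)->E->(0,2) | ant2:(3,2)->S->(4,2)
  grid max=2 at (0,3)
Step 2: ant0:(0,0)->E->(0,1) | ant1:(0,2)->E->(0,3) | ant2:(4,2)->N->(3,2)
  grid max=3 at (0,3)
Step 3: ant0:(0,1)->E->(0,2) | ant1:(0,3)->S->(1,3) | ant2:(3,2)->S->(4,2)
  grid max=2 at (0,3)
Step 4: ant0:(0,2)->E->(0,3) | ant1:(1,3)->N->(0,3) | ant2:(4,2)->N->(3,2)
  grid max=5 at (0,3)

(0,3) (0,3) (3,2)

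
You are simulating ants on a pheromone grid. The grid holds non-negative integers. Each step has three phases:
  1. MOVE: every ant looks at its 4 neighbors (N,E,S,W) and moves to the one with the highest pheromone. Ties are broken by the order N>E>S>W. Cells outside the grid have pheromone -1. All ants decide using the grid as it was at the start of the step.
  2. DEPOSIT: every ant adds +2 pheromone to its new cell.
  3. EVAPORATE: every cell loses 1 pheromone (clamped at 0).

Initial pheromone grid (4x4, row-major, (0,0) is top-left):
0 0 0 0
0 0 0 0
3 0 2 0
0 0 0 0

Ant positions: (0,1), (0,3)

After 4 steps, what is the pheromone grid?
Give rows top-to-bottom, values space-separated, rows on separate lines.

After step 1: ants at (0,2),(1,3)
  0 0 1 0
  0 0 0 1
  2 0 1 0
  0 0 0 0
After step 2: ants at (0,3),(0,3)
  0 0 0 3
  0 0 0 0
  1 0 0 0
  0 0 0 0
After step 3: ants at (1,3),(1,3)
  0 0 0 2
  0 0 0 3
  0 0 0 0
  0 0 0 0
After step 4: ants at (0,3),(0,3)
  0 0 0 5
  0 0 0 2
  0 0 0 0
  0 0 0 0

0 0 0 5
0 0 0 2
0 0 0 0
0 0 0 0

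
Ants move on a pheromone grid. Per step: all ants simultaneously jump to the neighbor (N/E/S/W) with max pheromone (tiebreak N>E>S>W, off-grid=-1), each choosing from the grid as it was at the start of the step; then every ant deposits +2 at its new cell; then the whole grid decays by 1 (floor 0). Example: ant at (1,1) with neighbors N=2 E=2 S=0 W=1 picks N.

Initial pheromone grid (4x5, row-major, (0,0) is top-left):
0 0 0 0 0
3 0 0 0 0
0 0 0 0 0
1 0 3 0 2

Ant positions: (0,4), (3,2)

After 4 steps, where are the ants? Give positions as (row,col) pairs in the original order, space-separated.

Step 1: ant0:(0,4)->S->(1,4) | ant1:(3,2)->N->(2,2)
  grid max=2 at (1,0)
Step 2: ant0:(1,4)->N->(0,4) | ant1:(2,2)->S->(3,2)
  grid max=3 at (3,2)
Step 3: ant0:(0,4)->S->(1,4) | ant1:(3,2)->N->(2,2)
  grid max=2 at (3,2)
Step 4: ant0:(1,4)->N->(0,4) | ant1:(2,2)->S->(3,2)
  grid max=3 at (3,2)

(0,4) (3,2)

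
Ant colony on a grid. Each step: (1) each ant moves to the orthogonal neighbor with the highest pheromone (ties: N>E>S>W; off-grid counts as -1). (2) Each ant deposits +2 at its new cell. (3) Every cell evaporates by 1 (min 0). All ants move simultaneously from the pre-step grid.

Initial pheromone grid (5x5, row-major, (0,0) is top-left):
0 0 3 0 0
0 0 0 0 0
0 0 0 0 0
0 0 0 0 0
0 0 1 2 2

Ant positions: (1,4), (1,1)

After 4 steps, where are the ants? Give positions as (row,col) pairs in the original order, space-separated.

Step 1: ant0:(1,4)->N->(0,4) | ant1:(1,1)->N->(0,1)
  grid max=2 at (0,2)
Step 2: ant0:(0,4)->S->(1,4) | ant1:(0,1)->E->(0,2)
  grid max=3 at (0,2)
Step 3: ant0:(1,4)->N->(0,4) | ant1:(0,2)->E->(0,3)
  grid max=2 at (0,2)
Step 4: ant0:(0,4)->W->(0,3) | ant1:(0,3)->W->(0,2)
  grid max=3 at (0,2)

(0,3) (0,2)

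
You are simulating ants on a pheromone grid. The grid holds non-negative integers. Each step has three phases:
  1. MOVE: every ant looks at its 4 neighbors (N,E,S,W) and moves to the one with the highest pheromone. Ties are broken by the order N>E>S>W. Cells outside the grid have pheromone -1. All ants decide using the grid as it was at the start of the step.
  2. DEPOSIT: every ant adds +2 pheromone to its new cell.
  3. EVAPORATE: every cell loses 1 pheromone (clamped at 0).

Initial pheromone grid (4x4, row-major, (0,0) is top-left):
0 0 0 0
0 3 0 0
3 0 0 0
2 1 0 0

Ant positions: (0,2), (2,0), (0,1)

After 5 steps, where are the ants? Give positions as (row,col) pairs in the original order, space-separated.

Step 1: ant0:(0,2)->E->(0,3) | ant1:(2,0)->S->(3,0) | ant2:(0,1)->S->(1,1)
  grid max=4 at (1,1)
Step 2: ant0:(0,3)->S->(1,3) | ant1:(3,0)->N->(2,0) | ant2:(1,1)->N->(0,1)
  grid max=3 at (1,1)
Step 3: ant0:(1,3)->N->(0,3) | ant1:(2,0)->S->(3,0) | ant2:(0,1)->S->(1,1)
  grid max=4 at (1,1)
Step 4: ant0:(0,3)->S->(1,3) | ant1:(3,0)->N->(2,0) | ant2:(1,1)->N->(0,1)
  grid max=3 at (1,1)
Step 5: ant0:(1,3)->N->(0,3) | ant1:(2,0)->S->(3,0) | ant2:(0,1)->S->(1,1)
  grid max=4 at (1,1)

(0,3) (3,0) (1,1)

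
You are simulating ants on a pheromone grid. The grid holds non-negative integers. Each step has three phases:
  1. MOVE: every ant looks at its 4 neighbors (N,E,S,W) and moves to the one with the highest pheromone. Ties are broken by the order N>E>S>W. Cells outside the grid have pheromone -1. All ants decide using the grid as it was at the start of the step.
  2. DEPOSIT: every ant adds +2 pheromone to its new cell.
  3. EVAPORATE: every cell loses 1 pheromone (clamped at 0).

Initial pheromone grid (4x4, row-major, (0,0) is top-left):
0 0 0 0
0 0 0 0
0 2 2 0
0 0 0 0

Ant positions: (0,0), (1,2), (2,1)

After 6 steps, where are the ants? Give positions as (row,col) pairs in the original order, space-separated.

Step 1: ant0:(0,0)->E->(0,1) | ant1:(1,2)->S->(2,2) | ant2:(2,1)->E->(2,2)
  grid max=5 at (2,2)
Step 2: ant0:(0,1)->E->(0,2) | ant1:(2,2)->W->(2,1) | ant2:(2,2)->W->(2,1)
  grid max=4 at (2,1)
Step 3: ant0:(0,2)->E->(0,3) | ant1:(2,1)->E->(2,2) | ant2:(2,1)->E->(2,2)
  grid max=7 at (2,2)
Step 4: ant0:(0,3)->S->(1,3) | ant1:(2,2)->W->(2,1) | ant2:(2,2)->W->(2,1)
  grid max=6 at (2,1)
Step 5: ant0:(1,3)->N->(0,3) | ant1:(2,1)->E->(2,2) | ant2:(2,1)->E->(2,2)
  grid max=9 at (2,2)
Step 6: ant0:(0,3)->S->(1,3) | ant1:(2,2)->W->(2,1) | ant2:(2,2)->W->(2,1)
  grid max=8 at (2,1)

(1,3) (2,1) (2,1)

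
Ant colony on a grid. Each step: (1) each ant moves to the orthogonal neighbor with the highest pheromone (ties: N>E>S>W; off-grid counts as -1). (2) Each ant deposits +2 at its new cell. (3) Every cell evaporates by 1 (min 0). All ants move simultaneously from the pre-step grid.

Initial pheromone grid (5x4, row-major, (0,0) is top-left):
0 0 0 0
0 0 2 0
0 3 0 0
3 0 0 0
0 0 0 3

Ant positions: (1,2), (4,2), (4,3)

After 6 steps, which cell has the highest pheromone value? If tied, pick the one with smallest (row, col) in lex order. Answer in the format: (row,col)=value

Step 1: ant0:(1,2)->N->(0,2) | ant1:(4,2)->E->(4,3) | ant2:(4,3)->N->(3,3)
  grid max=4 at (4,3)
Step 2: ant0:(0,2)->S->(1,2) | ant1:(4,3)->N->(3,3) | ant2:(3,3)->S->(4,3)
  grid max=5 at (4,3)
Step 3: ant0:(1,2)->N->(0,2) | ant1:(3,3)->S->(4,3) | ant2:(4,3)->N->(3,3)
  grid max=6 at (4,3)
Step 4: ant0:(0,2)->S->(1,2) | ant1:(4,3)->N->(3,3) | ant2:(3,3)->S->(4,3)
  grid max=7 at (4,3)
Step 5: ant0:(1,2)->N->(0,2) | ant1:(3,3)->S->(4,3) | ant2:(4,3)->N->(3,3)
  grid max=8 at (4,3)
Step 6: ant0:(0,2)->S->(1,2) | ant1:(4,3)->N->(3,3) | ant2:(3,3)->S->(4,3)
  grid max=9 at (4,3)
Final grid:
  0 0 0 0
  0 0 2 0
  0 0 0 0
  0 0 0 6
  0 0 0 9
Max pheromone 9 at (4,3)

Answer: (4,3)=9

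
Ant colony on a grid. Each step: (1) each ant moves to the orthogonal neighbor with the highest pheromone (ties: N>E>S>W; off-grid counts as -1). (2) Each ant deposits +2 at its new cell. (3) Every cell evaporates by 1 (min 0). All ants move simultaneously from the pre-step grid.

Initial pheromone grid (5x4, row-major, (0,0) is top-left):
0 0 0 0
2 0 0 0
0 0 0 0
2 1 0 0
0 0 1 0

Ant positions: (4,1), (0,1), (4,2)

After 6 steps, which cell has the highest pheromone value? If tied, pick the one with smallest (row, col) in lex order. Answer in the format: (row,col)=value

Answer: (3,1)=7

Derivation:
Step 1: ant0:(4,1)->N->(3,1) | ant1:(0,1)->E->(0,2) | ant2:(4,2)->N->(3,2)
  grid max=2 at (3,1)
Step 2: ant0:(3,1)->E->(3,2) | ant1:(0,2)->E->(0,3) | ant2:(3,2)->W->(3,1)
  grid max=3 at (3,1)
Step 3: ant0:(3,2)->W->(3,1) | ant1:(0,3)->S->(1,3) | ant2:(3,1)->E->(3,2)
  grid max=4 at (3,1)
Step 4: ant0:(3,1)->E->(3,2) | ant1:(1,3)->N->(0,3) | ant2:(3,2)->W->(3,1)
  grid max=5 at (3,1)
Step 5: ant0:(3,2)->W->(3,1) | ant1:(0,3)->S->(1,3) | ant2:(3,1)->E->(3,2)
  grid max=6 at (3,1)
Step 6: ant0:(3,1)->E->(3,2) | ant1:(1,3)->N->(0,3) | ant2:(3,2)->W->(3,1)
  grid max=7 at (3,1)
Final grid:
  0 0 0 1
  0 0 0 0
  0 0 0 0
  0 7 6 0
  0 0 0 0
Max pheromone 7 at (3,1)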